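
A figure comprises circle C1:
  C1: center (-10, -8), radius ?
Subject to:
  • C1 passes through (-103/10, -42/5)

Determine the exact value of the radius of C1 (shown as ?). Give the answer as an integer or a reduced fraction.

1. [C1∋P]  r_C1² − 1/4 = 0  ⇒  r_C1 = 1/2 (r>0 drops 1)

1/2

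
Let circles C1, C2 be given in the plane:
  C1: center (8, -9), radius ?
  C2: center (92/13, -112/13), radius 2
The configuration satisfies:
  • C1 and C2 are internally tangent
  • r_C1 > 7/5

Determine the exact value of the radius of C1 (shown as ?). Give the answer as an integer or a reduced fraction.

1. [int C1,C2]  r_C1² − 4r_C1 + 3 = 0  ⇒  r_C1 = 1 or 3
2. given r_C1 > 7/5: keep 3

3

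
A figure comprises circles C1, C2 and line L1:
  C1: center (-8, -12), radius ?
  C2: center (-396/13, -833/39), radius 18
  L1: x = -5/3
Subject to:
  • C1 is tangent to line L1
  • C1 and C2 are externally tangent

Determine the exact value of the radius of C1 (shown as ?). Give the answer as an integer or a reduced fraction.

19/3

1. [C1‖L1]  r_C1² − 361/9 = 0  ⇒  r_C1 = 19/3 (r>0 drops 1)
2. [ext C1·C2]  r_C1² + 36r_C1 − 2413/9 = 0  ⇒  r_C1 = 19/3 (r>0 drops 1)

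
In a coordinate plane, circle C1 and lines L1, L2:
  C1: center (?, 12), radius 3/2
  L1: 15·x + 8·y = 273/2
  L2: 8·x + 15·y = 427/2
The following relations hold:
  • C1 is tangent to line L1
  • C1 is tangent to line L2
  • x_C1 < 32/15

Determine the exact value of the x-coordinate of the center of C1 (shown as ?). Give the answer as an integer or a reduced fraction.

1

1. [C1‖L1]  x_C1² − (27/5)x_C1 + 22/5 = 0  ⇒  x_C1 = 1 or 22/5
2. [C1‖L2]  x_C1² − (67/8)x_C1 + 59/8 = 0  ⇒  x_C1 = 1 or 59/8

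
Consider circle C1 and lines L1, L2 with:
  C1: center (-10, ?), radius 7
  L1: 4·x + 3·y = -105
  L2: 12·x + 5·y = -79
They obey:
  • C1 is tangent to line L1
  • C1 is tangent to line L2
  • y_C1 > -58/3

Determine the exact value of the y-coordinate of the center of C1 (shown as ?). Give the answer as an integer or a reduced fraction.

-10

1. [C1‖L1]  y_C1² + (130/3)y_C1 + 1000/3 = 0  ⇒  y_C1 = -100/3 or -10
2. [C1‖L2]  y_C1² − (82/5)y_C1 − 264 = 0  ⇒  y_C1 = -10 or 132/5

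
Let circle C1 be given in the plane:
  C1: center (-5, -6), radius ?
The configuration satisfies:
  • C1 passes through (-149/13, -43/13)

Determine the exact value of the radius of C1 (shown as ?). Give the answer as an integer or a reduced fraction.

1. [C1∋P]  r_C1² − 49 = 0  ⇒  r_C1 = 7 (r>0 drops 1)

7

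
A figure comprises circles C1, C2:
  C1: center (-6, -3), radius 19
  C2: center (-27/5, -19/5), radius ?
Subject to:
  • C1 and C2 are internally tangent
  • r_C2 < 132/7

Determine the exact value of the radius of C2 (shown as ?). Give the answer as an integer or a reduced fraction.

1. [int C1,C2]  r_C2² − 38r_C2 + 360 = 0  ⇒  r_C2 = 18 or 20
2. given r_C2 < 132/7: keep 18

18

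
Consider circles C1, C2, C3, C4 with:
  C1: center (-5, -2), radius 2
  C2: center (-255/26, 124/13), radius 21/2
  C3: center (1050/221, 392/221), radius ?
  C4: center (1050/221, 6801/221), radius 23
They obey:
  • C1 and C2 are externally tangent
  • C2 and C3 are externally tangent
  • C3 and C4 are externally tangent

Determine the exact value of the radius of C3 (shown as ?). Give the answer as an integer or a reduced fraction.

1. [ext C2·C3]  r_C3² + 21r_C3 − 162 = 0  ⇒  r_C3 = 6 (r>0 drops 1)
2. [ext C3·C4]  r_C3² + 46r_C3 − 312 = 0  ⇒  r_C3 = 6 (r>0 drops 1)

6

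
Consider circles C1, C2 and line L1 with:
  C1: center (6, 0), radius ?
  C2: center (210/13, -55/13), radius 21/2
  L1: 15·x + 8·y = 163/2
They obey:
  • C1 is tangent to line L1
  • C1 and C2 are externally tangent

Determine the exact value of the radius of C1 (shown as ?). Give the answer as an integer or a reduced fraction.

1. [C1‖L1]  r_C1² − 1/4 = 0  ⇒  r_C1 = 1/2 (r>0 drops 1)
2. [ext C1·C2]  r_C1² + 21r_C1 − 43/4 = 0  ⇒  r_C1 = 1/2 (r>0 drops 1)

1/2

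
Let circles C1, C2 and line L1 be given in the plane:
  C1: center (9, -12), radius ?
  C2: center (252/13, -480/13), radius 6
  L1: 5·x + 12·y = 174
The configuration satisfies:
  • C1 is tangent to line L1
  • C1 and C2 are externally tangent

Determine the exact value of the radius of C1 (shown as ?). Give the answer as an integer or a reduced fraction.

21

1. [C1‖L1]  r_C1² − 441 = 0  ⇒  r_C1 = 21 (r>0 drops 1)
2. [ext C1·C2]  r_C1² + 12r_C1 − 693 = 0  ⇒  r_C1 = 21 (r>0 drops 1)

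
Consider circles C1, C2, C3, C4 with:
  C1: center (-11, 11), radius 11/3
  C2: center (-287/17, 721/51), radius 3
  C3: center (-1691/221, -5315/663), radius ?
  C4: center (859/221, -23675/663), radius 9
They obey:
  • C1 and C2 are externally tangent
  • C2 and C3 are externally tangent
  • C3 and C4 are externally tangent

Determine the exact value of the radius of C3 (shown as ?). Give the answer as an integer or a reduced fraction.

1. [ext C2·C3]  r_C3² + 6r_C3 − 567 = 0  ⇒  r_C3 = 21 (r>0 drops 1)
2. [ext C3·C4]  r_C3² + 18r_C3 − 819 = 0  ⇒  r_C3 = 21 (r>0 drops 1)

21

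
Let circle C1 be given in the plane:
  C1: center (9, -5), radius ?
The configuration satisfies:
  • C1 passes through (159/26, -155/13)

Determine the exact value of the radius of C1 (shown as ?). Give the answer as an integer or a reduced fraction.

1. [C1∋P]  r_C1² − 225/4 = 0  ⇒  r_C1 = 15/2 (r>0 drops 1)

15/2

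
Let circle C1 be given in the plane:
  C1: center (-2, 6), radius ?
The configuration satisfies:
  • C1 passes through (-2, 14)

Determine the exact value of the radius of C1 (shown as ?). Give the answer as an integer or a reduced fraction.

8

1. [C1∋P]  r_C1² − 64 = 0  ⇒  r_C1 = 8 (r>0 drops 1)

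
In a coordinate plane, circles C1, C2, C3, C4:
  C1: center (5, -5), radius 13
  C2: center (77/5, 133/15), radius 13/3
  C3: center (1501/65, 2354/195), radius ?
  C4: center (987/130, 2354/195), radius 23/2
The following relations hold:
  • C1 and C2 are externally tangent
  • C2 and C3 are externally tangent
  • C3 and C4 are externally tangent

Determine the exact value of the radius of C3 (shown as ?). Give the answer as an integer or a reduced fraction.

1. [ext C2·C3]  r_C3² + (26/3)r_C3 − 152/3 = 0  ⇒  r_C3 = 4 (r>0 drops 1)
2. [ext C3·C4]  r_C3² + 23r_C3 − 108 = 0  ⇒  r_C3 = 4 (r>0 drops 1)

4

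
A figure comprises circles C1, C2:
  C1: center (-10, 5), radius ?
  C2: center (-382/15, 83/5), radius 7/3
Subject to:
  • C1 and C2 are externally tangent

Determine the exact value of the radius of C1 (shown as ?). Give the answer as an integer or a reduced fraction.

17

1. [ext C1·C2]  r_C1² + (14/3)r_C1 − 1105/3 = 0  ⇒  r_C1 = 17 (r>0 drops 1)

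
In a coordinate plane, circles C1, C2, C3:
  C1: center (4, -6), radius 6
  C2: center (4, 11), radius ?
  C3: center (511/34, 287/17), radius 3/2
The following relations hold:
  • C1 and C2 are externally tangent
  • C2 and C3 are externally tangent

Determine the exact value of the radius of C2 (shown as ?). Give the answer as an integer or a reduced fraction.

11

1. [ext C1·C2]  r_C2² + 12r_C2 − 253 = 0  ⇒  r_C2 = 11 (r>0 drops 1)
2. [ext C2·C3]  r_C2² + 3r_C2 − 154 = 0  ⇒  r_C2 = 11 (r>0 drops 1)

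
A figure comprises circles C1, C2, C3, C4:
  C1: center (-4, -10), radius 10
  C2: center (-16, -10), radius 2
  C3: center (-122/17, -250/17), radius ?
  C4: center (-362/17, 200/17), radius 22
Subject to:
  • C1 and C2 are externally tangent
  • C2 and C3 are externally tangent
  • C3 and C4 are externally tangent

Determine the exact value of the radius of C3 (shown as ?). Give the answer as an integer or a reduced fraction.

1. [ext C2·C3]  r_C3² + 4r_C3 − 96 = 0  ⇒  r_C3 = 8 (r>0 drops 1)
2. [ext C3·C4]  r_C3² + 44r_C3 − 416 = 0  ⇒  r_C3 = 8 (r>0 drops 1)

8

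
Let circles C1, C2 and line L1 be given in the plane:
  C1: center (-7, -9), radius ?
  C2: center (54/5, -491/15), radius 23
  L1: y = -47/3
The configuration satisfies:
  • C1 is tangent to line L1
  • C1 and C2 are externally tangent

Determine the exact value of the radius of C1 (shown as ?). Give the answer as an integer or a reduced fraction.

1. [C1‖L1]  r_C1² − 400/9 = 0  ⇒  r_C1 = 20/3 (r>0 drops 1)
2. [ext C1·C2]  r_C1² + 46r_C1 − 3160/9 = 0  ⇒  r_C1 = 20/3 (r>0 drops 1)

20/3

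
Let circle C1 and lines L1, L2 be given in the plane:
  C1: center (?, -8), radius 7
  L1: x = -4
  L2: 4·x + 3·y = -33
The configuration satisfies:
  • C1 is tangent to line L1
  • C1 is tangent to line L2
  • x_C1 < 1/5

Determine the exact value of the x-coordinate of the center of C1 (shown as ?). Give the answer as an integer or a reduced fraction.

-11

1. [C1‖L1]  x_C1² + 8x_C1 − 33 = 0  ⇒  x_C1 = -11 or 3
2. [C1‖L2]  x_C1² + (9/2)x_C1 − 143/2 = 0  ⇒  x_C1 = -11 or 13/2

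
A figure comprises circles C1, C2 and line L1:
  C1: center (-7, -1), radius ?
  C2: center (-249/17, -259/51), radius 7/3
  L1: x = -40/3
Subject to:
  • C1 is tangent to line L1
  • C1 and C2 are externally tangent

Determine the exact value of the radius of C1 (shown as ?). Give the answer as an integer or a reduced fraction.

19/3

1. [C1‖L1]  r_C1² − 361/9 = 0  ⇒  r_C1 = 19/3 (r>0 drops 1)
2. [ext C1·C2]  r_C1² + (14/3)r_C1 − 209/3 = 0  ⇒  r_C1 = 19/3 (r>0 drops 1)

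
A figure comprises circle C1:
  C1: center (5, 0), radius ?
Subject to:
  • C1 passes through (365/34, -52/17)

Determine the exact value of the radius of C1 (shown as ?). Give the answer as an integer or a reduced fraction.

1. [C1∋P]  r_C1² − 169/4 = 0  ⇒  r_C1 = 13/2 (r>0 drops 1)

13/2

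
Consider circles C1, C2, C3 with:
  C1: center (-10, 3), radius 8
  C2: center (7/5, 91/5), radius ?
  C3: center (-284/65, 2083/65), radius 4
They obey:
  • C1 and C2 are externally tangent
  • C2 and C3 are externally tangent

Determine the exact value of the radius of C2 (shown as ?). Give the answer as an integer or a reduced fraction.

1. [ext C1·C2]  r_C2² + 16r_C2 − 297 = 0  ⇒  r_C2 = 11 (r>0 drops 1)
2. [ext C2·C3]  r_C2² + 8r_C2 − 209 = 0  ⇒  r_C2 = 11 (r>0 drops 1)

11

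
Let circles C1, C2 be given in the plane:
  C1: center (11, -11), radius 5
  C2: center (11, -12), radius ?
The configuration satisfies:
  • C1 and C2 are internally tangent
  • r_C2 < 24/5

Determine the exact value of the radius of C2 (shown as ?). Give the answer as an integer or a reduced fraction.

1. [int C1,C2]  r_C2² − 10r_C2 + 24 = 0  ⇒  r_C2 = 4 or 6
2. given r_C2 < 24/5: keep 4

4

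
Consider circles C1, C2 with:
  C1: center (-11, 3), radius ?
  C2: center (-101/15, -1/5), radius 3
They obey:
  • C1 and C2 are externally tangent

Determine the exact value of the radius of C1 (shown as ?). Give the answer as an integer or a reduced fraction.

1. [ext C1·C2]  r_C1² + 6r_C1 − 175/9 = 0  ⇒  r_C1 = 7/3 (r>0 drops 1)

7/3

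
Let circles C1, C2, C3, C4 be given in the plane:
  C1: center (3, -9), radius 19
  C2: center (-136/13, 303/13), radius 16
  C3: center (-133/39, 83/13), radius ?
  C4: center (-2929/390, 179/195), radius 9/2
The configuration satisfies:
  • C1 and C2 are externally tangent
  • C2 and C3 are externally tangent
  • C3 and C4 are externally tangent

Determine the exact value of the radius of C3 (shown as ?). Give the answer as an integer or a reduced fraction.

1. [ext C2·C3]  r_C3² + 32r_C3 − 721/9 = 0  ⇒  r_C3 = 7/3 (r>0 drops 1)
2. [ext C3·C4]  r_C3² + 9r_C3 − 238/9 = 0  ⇒  r_C3 = 7/3 (r>0 drops 1)

7/3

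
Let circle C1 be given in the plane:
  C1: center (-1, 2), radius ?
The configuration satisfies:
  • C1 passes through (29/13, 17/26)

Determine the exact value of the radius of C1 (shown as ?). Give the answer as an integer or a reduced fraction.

7/2

1. [C1∋P]  r_C1² − 49/4 = 0  ⇒  r_C1 = 7/2 (r>0 drops 1)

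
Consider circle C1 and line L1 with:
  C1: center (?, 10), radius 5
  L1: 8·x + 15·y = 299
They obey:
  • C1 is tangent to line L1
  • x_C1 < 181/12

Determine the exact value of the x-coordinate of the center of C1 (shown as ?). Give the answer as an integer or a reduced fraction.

1. [C1‖L1]  x_C1² − (149/4)x_C1 + 234 = 0  ⇒  x_C1 = 8 or 117/4
2. given x_C1 < 181/12: keep 8

8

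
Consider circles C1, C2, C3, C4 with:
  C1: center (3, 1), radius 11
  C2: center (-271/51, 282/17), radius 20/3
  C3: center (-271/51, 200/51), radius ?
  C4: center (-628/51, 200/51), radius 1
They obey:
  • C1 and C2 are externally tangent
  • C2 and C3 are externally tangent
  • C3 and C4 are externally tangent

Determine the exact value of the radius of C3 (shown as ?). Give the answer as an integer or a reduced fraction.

6

1. [ext C2·C3]  r_C3² + (40/3)r_C3 − 116 = 0  ⇒  r_C3 = 6 (r>0 drops 1)
2. [ext C3·C4]  r_C3² + 2r_C3 − 48 = 0  ⇒  r_C3 = 6 (r>0 drops 1)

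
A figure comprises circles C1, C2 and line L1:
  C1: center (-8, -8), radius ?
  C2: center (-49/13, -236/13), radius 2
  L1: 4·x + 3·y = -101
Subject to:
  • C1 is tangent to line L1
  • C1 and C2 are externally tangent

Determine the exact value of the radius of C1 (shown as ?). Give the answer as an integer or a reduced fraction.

1. [C1‖L1]  r_C1² − 81 = 0  ⇒  r_C1 = 9 (r>0 drops 1)
2. [ext C1·C2]  r_C1² + 4r_C1 − 117 = 0  ⇒  r_C1 = 9 (r>0 drops 1)

9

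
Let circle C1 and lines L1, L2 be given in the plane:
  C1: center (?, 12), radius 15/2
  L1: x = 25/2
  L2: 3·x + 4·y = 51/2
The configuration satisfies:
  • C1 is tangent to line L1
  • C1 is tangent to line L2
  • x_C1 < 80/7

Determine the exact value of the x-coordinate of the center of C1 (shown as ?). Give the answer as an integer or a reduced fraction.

5

1. [C1‖L1]  x_C1² − 25x_C1 + 100 = 0  ⇒  x_C1 = 5 or 20
2. [C1‖L2]  x_C1² + 15x_C1 − 100 = 0  ⇒  x_C1 = -20 or 5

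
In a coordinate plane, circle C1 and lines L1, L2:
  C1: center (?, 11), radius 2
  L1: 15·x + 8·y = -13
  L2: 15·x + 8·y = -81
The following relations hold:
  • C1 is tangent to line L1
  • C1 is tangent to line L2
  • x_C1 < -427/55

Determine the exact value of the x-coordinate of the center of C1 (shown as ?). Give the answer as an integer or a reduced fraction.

1. [C1‖L1]  x_C1² + (202/15)x_C1 + 201/5 = 0  ⇒  x_C1 = -9 or -67/15
2. [C1‖L2]  x_C1² + (338/15)x_C1 + 609/5 = 0  ⇒  x_C1 = -203/15 or -9

-9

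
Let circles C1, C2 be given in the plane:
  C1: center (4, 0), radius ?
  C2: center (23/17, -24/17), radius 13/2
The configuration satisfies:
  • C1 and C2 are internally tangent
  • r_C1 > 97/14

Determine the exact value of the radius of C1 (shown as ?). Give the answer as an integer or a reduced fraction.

1. [int C1,C2]  r_C1² − 13r_C1 + 133/4 = 0  ⇒  r_C1 = 7/2 or 19/2
2. given r_C1 > 97/14: keep 19/2

19/2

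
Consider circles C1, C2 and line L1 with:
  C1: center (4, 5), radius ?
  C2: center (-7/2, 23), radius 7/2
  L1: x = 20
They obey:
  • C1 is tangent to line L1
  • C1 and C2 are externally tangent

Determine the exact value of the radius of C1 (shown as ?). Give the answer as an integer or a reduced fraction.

16

1. [C1‖L1]  r_C1² − 256 = 0  ⇒  r_C1 = 16 (r>0 drops 1)
2. [ext C1·C2]  r_C1² + 7r_C1 − 368 = 0  ⇒  r_C1 = 16 (r>0 drops 1)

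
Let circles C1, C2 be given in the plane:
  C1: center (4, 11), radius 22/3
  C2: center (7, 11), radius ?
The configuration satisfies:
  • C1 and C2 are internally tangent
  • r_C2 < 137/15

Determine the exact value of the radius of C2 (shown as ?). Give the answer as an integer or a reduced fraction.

1. [int C1,C2]  r_C2² − (44/3)r_C2 + 403/9 = 0  ⇒  r_C2 = 13/3 or 31/3
2. given r_C2 < 137/15: keep 13/3

13/3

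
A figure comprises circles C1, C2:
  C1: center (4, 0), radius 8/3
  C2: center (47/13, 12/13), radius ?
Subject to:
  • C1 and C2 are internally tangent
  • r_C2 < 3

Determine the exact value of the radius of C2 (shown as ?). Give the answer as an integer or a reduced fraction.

5/3

1. [int C1,C2]  r_C2² − (16/3)r_C2 + 55/9 = 0  ⇒  r_C2 = 5/3 or 11/3
2. given r_C2 < 3: keep 5/3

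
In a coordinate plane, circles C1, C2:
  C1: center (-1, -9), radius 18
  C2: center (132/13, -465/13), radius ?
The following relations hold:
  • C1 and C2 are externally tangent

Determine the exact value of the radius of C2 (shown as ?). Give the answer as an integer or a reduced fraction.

11

1. [ext C1·C2]  r_C2² + 36r_C2 − 517 = 0  ⇒  r_C2 = 11 (r>0 drops 1)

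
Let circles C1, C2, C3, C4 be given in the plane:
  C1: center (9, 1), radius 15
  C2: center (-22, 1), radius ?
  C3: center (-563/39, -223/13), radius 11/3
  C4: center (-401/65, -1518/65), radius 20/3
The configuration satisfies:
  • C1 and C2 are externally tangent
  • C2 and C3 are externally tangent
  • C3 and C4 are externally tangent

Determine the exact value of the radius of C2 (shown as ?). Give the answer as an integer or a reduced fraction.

1. [ext C1·C2]  r_C2² + 30r_C2 − 736 = 0  ⇒  r_C2 = 16 (r>0 drops 1)
2. [ext C2·C3]  r_C2² + (22/3)r_C2 − 1120/3 = 0  ⇒  r_C2 = 16 (r>0 drops 1)

16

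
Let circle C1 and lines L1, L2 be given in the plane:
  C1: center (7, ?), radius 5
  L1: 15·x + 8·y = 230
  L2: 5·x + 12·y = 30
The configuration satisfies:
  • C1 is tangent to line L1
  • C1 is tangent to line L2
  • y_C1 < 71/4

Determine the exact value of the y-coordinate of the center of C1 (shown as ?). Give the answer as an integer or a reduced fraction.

1. [C1‖L1]  y_C1² − (125/4)y_C1 + 525/4 = 0  ⇒  y_C1 = 5 or 105/4
2. [C1‖L2]  y_C1² + (5/6)y_C1 − 175/6 = 0  ⇒  y_C1 = -35/6 or 5

5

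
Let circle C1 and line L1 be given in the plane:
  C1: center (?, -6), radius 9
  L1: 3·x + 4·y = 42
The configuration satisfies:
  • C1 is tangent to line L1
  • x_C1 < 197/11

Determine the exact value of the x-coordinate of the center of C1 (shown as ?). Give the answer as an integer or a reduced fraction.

1. [C1‖L1]  x_C1² − 44x_C1 + 259 = 0  ⇒  x_C1 = 7 or 37
2. given x_C1 < 197/11: keep 7

7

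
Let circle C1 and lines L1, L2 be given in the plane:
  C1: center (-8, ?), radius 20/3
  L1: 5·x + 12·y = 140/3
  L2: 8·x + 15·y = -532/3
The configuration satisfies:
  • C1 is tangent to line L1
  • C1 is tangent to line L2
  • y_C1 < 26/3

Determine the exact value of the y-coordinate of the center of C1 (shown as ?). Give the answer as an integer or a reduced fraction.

0

1. [C1‖L1]  y_C1² − (130/9)y_C1 = 0  ⇒  y_C1 = 0 or 130/9
2. [C1‖L2]  y_C1² + (136/9)y_C1 = 0  ⇒  y_C1 = -136/9 or 0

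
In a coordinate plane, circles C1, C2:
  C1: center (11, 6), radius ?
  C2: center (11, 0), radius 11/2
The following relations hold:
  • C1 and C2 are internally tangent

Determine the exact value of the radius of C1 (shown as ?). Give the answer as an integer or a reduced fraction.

23/2

1. [int C1,C2]  r_C1² − 11r_C1 − 23/4 = 0  ⇒  r_C1 = 23/2 (r>0 drops 1)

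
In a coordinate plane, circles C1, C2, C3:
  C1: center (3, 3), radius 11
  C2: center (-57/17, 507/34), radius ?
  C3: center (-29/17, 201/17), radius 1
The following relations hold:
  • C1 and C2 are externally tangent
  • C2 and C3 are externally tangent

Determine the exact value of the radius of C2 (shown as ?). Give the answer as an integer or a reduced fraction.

5/2

1. [ext C1·C2]  r_C2² + 22r_C2 − 245/4 = 0  ⇒  r_C2 = 5/2 (r>0 drops 1)
2. [ext C2·C3]  r_C2² + 2r_C2 − 45/4 = 0  ⇒  r_C2 = 5/2 (r>0 drops 1)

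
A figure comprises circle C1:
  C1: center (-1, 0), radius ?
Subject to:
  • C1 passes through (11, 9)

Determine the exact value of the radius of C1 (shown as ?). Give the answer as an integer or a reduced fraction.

1. [C1∋P]  r_C1² − 225 = 0  ⇒  r_C1 = 15 (r>0 drops 1)

15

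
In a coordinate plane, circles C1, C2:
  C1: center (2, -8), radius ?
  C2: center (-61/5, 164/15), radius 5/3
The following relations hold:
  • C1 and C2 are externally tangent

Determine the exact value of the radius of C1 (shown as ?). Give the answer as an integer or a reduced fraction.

1. [ext C1·C2]  r_C1² + (10/3)r_C1 − 1672/3 = 0  ⇒  r_C1 = 22 (r>0 drops 1)

22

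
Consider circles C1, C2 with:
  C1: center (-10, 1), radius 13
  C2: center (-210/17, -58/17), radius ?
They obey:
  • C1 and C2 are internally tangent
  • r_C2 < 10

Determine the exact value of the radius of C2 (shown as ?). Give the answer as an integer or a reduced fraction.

1. [int C1,C2]  r_C2² − 26r_C2 + 144 = 0  ⇒  r_C2 = 8 or 18
2. given r_C2 < 10: keep 8

8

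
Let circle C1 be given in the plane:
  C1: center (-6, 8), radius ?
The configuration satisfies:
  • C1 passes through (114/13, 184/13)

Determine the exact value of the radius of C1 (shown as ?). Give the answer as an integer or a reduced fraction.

16

1. [C1∋P]  r_C1² − 256 = 0  ⇒  r_C1 = 16 (r>0 drops 1)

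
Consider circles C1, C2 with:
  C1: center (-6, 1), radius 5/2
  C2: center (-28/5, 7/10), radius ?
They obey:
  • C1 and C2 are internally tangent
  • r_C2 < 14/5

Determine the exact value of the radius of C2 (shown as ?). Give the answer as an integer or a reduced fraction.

2

1. [int C1,C2]  r_C2² − 5r_C2 + 6 = 0  ⇒  r_C2 = 2 or 3
2. given r_C2 < 14/5: keep 2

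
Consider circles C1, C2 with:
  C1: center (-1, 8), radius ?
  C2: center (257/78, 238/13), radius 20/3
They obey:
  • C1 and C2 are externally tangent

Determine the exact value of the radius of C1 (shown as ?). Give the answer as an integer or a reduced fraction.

9/2

1. [ext C1·C2]  r_C1² + (40/3)r_C1 − 321/4 = 0  ⇒  r_C1 = 9/2 (r>0 drops 1)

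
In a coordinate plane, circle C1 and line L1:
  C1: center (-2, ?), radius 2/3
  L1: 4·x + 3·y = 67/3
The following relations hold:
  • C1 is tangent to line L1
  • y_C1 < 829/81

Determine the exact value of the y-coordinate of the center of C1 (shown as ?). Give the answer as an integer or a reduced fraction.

9

1. [C1‖L1]  y_C1² − (182/9)y_C1 + 101 = 0  ⇒  y_C1 = 9 or 101/9
2. given y_C1 < 829/81: keep 9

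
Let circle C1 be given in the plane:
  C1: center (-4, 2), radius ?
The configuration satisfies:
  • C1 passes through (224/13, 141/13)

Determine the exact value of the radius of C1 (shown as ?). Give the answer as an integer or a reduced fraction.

23

1. [C1∋P]  r_C1² − 529 = 0  ⇒  r_C1 = 23 (r>0 drops 1)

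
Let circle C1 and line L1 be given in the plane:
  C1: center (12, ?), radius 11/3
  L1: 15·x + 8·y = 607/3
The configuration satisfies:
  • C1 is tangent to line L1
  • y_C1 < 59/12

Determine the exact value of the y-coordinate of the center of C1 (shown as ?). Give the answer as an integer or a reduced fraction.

-5

1. [C1‖L1]  y_C1² − (67/12)y_C1 − 635/12 = 0  ⇒  y_C1 = -5 or 127/12
2. given y_C1 < 59/12: keep -5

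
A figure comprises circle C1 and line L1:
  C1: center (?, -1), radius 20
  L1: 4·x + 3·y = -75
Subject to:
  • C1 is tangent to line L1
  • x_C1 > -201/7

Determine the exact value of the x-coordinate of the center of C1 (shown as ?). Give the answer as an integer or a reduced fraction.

7

1. [C1‖L1]  x_C1² + 36x_C1 − 301 = 0  ⇒  x_C1 = -43 or 7
2. given x_C1 > -201/7: keep 7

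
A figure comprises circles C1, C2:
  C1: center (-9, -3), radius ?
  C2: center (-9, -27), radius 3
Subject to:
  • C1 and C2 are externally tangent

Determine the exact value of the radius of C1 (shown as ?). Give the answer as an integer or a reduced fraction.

21

1. [ext C1·C2]  r_C1² + 6r_C1 − 567 = 0  ⇒  r_C1 = 21 (r>0 drops 1)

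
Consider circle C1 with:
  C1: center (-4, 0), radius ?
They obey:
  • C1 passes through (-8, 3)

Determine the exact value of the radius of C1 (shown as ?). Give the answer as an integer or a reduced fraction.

5

1. [C1∋P]  r_C1² − 25 = 0  ⇒  r_C1 = 5 (r>0 drops 1)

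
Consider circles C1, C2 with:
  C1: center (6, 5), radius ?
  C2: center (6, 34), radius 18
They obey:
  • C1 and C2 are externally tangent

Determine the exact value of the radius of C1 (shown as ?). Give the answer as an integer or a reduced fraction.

11

1. [ext C1·C2]  r_C1² + 36r_C1 − 517 = 0  ⇒  r_C1 = 11 (r>0 drops 1)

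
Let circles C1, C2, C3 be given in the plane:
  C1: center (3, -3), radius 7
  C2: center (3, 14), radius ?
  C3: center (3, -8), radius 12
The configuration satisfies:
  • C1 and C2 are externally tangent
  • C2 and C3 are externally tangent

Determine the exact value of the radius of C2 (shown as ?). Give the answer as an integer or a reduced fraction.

10

1. [ext C1·C2]  r_C2² + 14r_C2 − 240 = 0  ⇒  r_C2 = 10 (r>0 drops 1)
2. [ext C2·C3]  r_C2² + 24r_C2 − 340 = 0  ⇒  r_C2 = 10 (r>0 drops 1)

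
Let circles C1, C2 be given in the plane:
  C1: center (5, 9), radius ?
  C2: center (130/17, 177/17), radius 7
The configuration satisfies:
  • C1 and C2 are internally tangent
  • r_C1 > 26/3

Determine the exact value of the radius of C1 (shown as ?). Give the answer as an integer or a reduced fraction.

1. [int C1,C2]  r_C1² − 14r_C1 + 40 = 0  ⇒  r_C1 = 4 or 10
2. given r_C1 > 26/3: keep 10

10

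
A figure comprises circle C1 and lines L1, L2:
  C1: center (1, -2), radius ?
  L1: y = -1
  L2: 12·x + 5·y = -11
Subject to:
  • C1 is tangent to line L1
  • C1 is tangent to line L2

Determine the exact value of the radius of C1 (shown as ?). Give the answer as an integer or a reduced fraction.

1

1. [C1‖L1]  r_C1² − 1 = 0  ⇒  r_C1 = 1 (r>0 drops 1)
2. [C1‖L2]  r_C1² − 1 = 0  ⇒  r_C1 = 1 (r>0 drops 1)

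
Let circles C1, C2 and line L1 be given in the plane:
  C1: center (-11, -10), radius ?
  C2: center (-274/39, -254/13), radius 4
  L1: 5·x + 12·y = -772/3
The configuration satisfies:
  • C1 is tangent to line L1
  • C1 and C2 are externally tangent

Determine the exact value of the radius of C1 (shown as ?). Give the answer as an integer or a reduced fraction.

1. [C1‖L1]  r_C1² − 361/9 = 0  ⇒  r_C1 = 19/3 (r>0 drops 1)
2. [ext C1·C2]  r_C1² + 8r_C1 − 817/9 = 0  ⇒  r_C1 = 19/3 (r>0 drops 1)

19/3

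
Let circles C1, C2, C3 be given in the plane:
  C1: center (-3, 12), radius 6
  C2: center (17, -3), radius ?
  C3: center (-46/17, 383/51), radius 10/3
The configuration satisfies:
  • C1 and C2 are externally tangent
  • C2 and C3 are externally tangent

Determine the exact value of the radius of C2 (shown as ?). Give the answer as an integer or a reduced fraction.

1. [ext C1·C2]  r_C2² + 12r_C2 − 589 = 0  ⇒  r_C2 = 19 (r>0 drops 1)
2. [ext C2·C3]  r_C2² + (20/3)r_C2 − 1463/3 = 0  ⇒  r_C2 = 19 (r>0 drops 1)

19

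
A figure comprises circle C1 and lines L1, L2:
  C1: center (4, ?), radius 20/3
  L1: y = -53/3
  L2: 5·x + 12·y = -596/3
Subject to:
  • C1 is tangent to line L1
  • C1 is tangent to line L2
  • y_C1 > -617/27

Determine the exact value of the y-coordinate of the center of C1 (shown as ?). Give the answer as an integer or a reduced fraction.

1. [C1‖L1]  y_C1² + (106/3)y_C1 + 803/3 = 0  ⇒  y_C1 = -73/3 or -11
2. [C1‖L2]  y_C1² + (328/9)y_C1 + 2519/9 = 0  ⇒  y_C1 = -229/9 or -11

-11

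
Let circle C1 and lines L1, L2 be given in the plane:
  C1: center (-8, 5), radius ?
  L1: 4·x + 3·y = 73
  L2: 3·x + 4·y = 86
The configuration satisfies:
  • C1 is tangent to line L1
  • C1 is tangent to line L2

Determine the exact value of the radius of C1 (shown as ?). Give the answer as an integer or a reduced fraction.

18

1. [C1‖L1]  r_C1² − 324 = 0  ⇒  r_C1 = 18 (r>0 drops 1)
2. [C1‖L2]  r_C1² − 324 = 0  ⇒  r_C1 = 18 (r>0 drops 1)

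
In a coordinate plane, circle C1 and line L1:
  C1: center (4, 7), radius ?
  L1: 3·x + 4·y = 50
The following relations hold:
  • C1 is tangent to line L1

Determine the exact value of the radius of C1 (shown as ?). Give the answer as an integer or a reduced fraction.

2

1. [C1‖L1]  r_C1² − 4 = 0  ⇒  r_C1 = 2 (r>0 drops 1)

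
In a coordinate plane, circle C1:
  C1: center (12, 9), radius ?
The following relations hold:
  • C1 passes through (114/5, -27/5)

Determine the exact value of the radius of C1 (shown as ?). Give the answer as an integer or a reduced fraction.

1. [C1∋P]  r_C1² − 324 = 0  ⇒  r_C1 = 18 (r>0 drops 1)

18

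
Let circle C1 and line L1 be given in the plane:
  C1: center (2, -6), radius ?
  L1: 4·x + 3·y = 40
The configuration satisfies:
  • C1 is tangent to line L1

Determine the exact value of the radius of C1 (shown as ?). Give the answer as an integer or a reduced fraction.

10

1. [C1‖L1]  r_C1² − 100 = 0  ⇒  r_C1 = 10 (r>0 drops 1)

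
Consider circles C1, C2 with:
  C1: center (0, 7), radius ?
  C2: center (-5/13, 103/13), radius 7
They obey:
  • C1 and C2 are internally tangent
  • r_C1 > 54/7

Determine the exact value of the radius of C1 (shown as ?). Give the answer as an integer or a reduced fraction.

8

1. [int C1,C2]  r_C1² − 14r_C1 + 48 = 0  ⇒  r_C1 = 6 or 8
2. given r_C1 > 54/7: keep 8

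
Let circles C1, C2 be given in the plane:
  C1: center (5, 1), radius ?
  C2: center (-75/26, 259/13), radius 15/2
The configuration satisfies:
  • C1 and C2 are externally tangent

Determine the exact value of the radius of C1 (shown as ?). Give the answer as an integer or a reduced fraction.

1. [ext C1·C2]  r_C1² + 15r_C1 − 364 = 0  ⇒  r_C1 = 13 (r>0 drops 1)

13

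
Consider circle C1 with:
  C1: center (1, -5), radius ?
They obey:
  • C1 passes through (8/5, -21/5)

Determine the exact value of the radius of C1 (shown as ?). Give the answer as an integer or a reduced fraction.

1. [C1∋P]  r_C1² − 1 = 0  ⇒  r_C1 = 1 (r>0 drops 1)

1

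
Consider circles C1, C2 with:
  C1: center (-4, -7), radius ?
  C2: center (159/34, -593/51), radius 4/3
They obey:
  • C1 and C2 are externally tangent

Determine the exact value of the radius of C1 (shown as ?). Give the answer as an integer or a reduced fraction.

1. [ext C1·C2]  r_C1² + (8/3)r_C1 − 1139/12 = 0  ⇒  r_C1 = 17/2 (r>0 drops 1)

17/2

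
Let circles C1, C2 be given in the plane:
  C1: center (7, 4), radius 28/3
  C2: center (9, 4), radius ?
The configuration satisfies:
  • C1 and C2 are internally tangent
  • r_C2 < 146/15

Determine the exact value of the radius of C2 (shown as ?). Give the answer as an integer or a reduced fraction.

22/3

1. [int C1,C2]  r_C2² − (56/3)r_C2 + 748/9 = 0  ⇒  r_C2 = 22/3 or 34/3
2. given r_C2 < 146/15: keep 22/3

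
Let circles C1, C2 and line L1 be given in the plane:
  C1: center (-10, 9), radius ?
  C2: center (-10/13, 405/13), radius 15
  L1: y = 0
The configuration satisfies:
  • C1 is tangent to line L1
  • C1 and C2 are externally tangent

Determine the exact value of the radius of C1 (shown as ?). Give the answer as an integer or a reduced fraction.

9

1. [C1‖L1]  r_C1² − 81 = 0  ⇒  r_C1 = 9 (r>0 drops 1)
2. [ext C1·C2]  r_C1² + 30r_C1 − 351 = 0  ⇒  r_C1 = 9 (r>0 drops 1)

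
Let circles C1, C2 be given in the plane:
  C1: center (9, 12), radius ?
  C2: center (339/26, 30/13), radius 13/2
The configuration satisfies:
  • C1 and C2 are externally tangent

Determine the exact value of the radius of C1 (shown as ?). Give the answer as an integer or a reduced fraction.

1. [ext C1·C2]  r_C1² + 13r_C1 − 68 = 0  ⇒  r_C1 = 4 (r>0 drops 1)

4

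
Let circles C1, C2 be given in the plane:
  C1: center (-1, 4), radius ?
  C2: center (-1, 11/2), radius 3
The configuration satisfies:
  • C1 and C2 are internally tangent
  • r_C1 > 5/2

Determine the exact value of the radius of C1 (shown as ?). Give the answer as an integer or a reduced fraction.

1. [int C1,C2]  r_C1² − 6r_C1 + 27/4 = 0  ⇒  r_C1 = 3/2 or 9/2
2. given r_C1 > 5/2: keep 9/2

9/2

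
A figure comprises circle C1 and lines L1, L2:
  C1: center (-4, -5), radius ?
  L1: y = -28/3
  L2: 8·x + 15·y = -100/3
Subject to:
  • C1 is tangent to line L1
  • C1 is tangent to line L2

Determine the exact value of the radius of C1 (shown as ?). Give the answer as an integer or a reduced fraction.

1. [C1‖L1]  r_C1² − 169/9 = 0  ⇒  r_C1 = 13/3 (r>0 drops 1)
2. [C1‖L2]  r_C1² − 169/9 = 0  ⇒  r_C1 = 13/3 (r>0 drops 1)

13/3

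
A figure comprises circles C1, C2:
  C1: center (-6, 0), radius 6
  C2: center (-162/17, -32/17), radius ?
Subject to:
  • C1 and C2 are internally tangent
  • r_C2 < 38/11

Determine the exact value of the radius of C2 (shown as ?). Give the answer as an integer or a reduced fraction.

2

1. [int C1,C2]  r_C2² − 12r_C2 + 20 = 0  ⇒  r_C2 = 2 or 10
2. given r_C2 < 38/11: keep 2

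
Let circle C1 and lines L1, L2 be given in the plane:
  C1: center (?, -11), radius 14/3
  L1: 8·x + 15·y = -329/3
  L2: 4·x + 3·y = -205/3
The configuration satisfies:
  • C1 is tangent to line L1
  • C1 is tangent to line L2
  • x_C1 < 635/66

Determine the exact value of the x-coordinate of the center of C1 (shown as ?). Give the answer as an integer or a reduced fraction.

-3

1. [C1‖L1]  x_C1² − (83/6)x_C1 − 101/2 = 0  ⇒  x_C1 = -3 or 101/6
2. [C1‖L2]  x_C1² + (53/3)x_C1 + 44 = 0  ⇒  x_C1 = -44/3 or -3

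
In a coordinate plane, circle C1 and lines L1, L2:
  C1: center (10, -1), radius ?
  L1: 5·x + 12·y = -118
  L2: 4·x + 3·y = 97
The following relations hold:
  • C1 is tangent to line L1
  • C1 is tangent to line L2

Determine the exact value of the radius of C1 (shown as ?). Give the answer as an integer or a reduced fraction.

1. [C1‖L1]  r_C1² − 144 = 0  ⇒  r_C1 = 12 (r>0 drops 1)
2. [C1‖L2]  r_C1² − 144 = 0  ⇒  r_C1 = 12 (r>0 drops 1)

12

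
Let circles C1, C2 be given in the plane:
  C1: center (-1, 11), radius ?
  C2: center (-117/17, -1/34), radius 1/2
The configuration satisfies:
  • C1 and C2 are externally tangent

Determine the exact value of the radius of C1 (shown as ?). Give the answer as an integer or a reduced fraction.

12

1. [ext C1·C2]  r_C1² + 1r_C1 − 156 = 0  ⇒  r_C1 = 12 (r>0 drops 1)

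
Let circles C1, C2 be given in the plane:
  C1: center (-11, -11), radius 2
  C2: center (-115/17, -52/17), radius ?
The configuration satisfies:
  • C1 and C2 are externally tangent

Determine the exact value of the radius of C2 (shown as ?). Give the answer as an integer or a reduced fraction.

7

1. [ext C1·C2]  r_C2² + 4r_C2 − 77 = 0  ⇒  r_C2 = 7 (r>0 drops 1)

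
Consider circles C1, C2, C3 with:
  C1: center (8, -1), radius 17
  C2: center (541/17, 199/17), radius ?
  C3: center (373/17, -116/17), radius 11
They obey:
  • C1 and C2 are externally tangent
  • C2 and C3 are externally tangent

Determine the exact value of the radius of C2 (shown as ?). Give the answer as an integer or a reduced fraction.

1. [ext C1·C2]  r_C2² + 34r_C2 − 440 = 0  ⇒  r_C2 = 10 (r>0 drops 1)
2. [ext C2·C3]  r_C2² + 22r_C2 − 320 = 0  ⇒  r_C2 = 10 (r>0 drops 1)

10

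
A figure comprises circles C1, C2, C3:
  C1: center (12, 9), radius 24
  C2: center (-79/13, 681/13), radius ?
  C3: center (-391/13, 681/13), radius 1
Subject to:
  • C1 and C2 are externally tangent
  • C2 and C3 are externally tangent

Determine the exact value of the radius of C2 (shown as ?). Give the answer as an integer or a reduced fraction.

23

1. [ext C1·C2]  r_C2² + 48r_C2 − 1633 = 0  ⇒  r_C2 = 23 (r>0 drops 1)
2. [ext C2·C3]  r_C2² + 2r_C2 − 575 = 0  ⇒  r_C2 = 23 (r>0 drops 1)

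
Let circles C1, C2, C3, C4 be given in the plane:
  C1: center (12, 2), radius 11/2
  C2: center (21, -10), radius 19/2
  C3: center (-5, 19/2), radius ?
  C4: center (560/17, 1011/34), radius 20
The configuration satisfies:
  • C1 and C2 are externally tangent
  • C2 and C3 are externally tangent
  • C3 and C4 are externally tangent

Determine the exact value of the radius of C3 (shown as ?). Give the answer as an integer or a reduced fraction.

23

1. [ext C2·C3]  r_C3² + 19r_C3 − 966 = 0  ⇒  r_C3 = 23 (r>0 drops 1)
2. [ext C3·C4]  r_C3² + 40r_C3 − 1449 = 0  ⇒  r_C3 = 23 (r>0 drops 1)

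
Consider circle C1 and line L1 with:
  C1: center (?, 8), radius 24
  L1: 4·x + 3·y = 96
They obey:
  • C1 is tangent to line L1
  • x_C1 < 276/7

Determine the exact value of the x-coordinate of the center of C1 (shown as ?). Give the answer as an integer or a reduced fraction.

-12

1. [C1‖L1]  x_C1² − 36x_C1 − 576 = 0  ⇒  x_C1 = -12 or 48
2. given x_C1 < 276/7: keep -12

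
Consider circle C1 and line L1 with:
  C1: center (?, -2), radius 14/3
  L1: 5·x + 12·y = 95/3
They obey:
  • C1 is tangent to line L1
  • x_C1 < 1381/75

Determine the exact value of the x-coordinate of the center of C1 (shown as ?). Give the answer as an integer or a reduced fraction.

1. [C1‖L1]  x_C1² − (334/15)x_C1 − 349/15 = 0  ⇒  x_C1 = -1 or 349/15
2. given x_C1 < 1381/75: keep -1

-1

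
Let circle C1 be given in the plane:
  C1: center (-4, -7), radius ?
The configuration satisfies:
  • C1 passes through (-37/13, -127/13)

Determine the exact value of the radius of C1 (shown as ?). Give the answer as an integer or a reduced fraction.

3

1. [C1∋P]  r_C1² − 9 = 0  ⇒  r_C1 = 3 (r>0 drops 1)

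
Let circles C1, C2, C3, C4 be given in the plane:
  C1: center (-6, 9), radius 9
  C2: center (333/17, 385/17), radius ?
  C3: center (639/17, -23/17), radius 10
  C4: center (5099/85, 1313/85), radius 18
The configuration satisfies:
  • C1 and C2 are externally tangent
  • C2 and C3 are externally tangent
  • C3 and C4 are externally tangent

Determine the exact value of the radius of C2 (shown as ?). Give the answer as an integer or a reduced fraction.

1. [ext C1·C2]  r_C2² + 18r_C2 − 760 = 0  ⇒  r_C2 = 20 (r>0 drops 1)
2. [ext C2·C3]  r_C2² + 20r_C2 − 800 = 0  ⇒  r_C2 = 20 (r>0 drops 1)

20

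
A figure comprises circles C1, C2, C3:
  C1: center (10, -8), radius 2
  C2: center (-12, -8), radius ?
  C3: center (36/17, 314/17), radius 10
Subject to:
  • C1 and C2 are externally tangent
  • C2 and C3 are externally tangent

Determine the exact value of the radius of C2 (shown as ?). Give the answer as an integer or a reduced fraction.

1. [ext C1·C2]  r_C2² + 4r_C2 − 480 = 0  ⇒  r_C2 = 20 (r>0 drops 1)
2. [ext C2·C3]  r_C2² + 20r_C2 − 800 = 0  ⇒  r_C2 = 20 (r>0 drops 1)

20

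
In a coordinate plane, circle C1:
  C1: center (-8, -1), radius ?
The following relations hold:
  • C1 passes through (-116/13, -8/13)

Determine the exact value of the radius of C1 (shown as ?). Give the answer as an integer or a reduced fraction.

1. [C1∋P]  r_C1² − 1 = 0  ⇒  r_C1 = 1 (r>0 drops 1)

1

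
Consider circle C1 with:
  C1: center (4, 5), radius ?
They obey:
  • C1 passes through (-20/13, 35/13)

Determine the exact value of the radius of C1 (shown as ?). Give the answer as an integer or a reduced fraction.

6

1. [C1∋P]  r_C1² − 36 = 0  ⇒  r_C1 = 6 (r>0 drops 1)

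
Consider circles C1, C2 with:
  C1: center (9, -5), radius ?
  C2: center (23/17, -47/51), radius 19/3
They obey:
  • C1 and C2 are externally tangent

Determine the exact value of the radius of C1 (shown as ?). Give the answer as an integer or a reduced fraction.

1. [ext C1·C2]  r_C1² + (38/3)r_C1 − 35 = 0  ⇒  r_C1 = 7/3 (r>0 drops 1)

7/3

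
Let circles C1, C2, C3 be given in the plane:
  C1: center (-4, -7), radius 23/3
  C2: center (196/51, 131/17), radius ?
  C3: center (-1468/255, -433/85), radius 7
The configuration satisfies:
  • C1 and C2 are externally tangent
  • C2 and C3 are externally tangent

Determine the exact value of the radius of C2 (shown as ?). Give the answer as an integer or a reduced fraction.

9

1. [ext C1·C2]  r_C2² + (46/3)r_C2 − 219 = 0  ⇒  r_C2 = 9 (r>0 drops 1)
2. [ext C2·C3]  r_C2² + 14r_C2 − 207 = 0  ⇒  r_C2 = 9 (r>0 drops 1)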